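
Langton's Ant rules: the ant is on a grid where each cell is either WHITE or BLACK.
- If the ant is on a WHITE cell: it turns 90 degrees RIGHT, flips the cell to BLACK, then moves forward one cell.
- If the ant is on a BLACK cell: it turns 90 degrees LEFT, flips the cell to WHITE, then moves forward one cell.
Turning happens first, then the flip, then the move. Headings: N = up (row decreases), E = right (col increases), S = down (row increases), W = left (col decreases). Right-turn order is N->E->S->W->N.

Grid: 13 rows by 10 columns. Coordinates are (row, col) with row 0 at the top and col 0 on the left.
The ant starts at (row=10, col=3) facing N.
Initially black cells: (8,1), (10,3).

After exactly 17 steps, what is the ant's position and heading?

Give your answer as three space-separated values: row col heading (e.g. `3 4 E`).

Answer: 10 2 W

Derivation:
Step 1: on BLACK (10,3): turn L to W, flip to white, move to (10,2). |black|=1
Step 2: on WHITE (10,2): turn R to N, flip to black, move to (9,2). |black|=2
Step 3: on WHITE (9,2): turn R to E, flip to black, move to (9,3). |black|=3
Step 4: on WHITE (9,3): turn R to S, flip to black, move to (10,3). |black|=4
Step 5: on WHITE (10,3): turn R to W, flip to black, move to (10,2). |black|=5
Step 6: on BLACK (10,2): turn L to S, flip to white, move to (11,2). |black|=4
Step 7: on WHITE (11,2): turn R to W, flip to black, move to (11,1). |black|=5
Step 8: on WHITE (11,1): turn R to N, flip to black, move to (10,1). |black|=6
Step 9: on WHITE (10,1): turn R to E, flip to black, move to (10,2). |black|=7
Step 10: on WHITE (10,2): turn R to S, flip to black, move to (11,2). |black|=8
Step 11: on BLACK (11,2): turn L to E, flip to white, move to (11,3). |black|=7
Step 12: on WHITE (11,3): turn R to S, flip to black, move to (12,3). |black|=8
Step 13: on WHITE (12,3): turn R to W, flip to black, move to (12,2). |black|=9
Step 14: on WHITE (12,2): turn R to N, flip to black, move to (11,2). |black|=10
Step 15: on WHITE (11,2): turn R to E, flip to black, move to (11,3). |black|=11
Step 16: on BLACK (11,3): turn L to N, flip to white, move to (10,3). |black|=10
Step 17: on BLACK (10,3): turn L to W, flip to white, move to (10,2). |black|=9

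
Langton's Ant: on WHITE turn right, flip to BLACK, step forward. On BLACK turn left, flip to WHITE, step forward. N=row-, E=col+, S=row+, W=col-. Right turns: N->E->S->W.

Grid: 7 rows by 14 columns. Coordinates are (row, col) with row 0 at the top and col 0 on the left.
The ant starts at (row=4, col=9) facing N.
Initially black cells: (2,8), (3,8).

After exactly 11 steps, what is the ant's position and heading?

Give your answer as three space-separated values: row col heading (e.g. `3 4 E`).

Answer: 1 9 E

Derivation:
Step 1: on WHITE (4,9): turn R to E, flip to black, move to (4,10). |black|=3
Step 2: on WHITE (4,10): turn R to S, flip to black, move to (5,10). |black|=4
Step 3: on WHITE (5,10): turn R to W, flip to black, move to (5,9). |black|=5
Step 4: on WHITE (5,9): turn R to N, flip to black, move to (4,9). |black|=6
Step 5: on BLACK (4,9): turn L to W, flip to white, move to (4,8). |black|=5
Step 6: on WHITE (4,8): turn R to N, flip to black, move to (3,8). |black|=6
Step 7: on BLACK (3,8): turn L to W, flip to white, move to (3,7). |black|=5
Step 8: on WHITE (3,7): turn R to N, flip to black, move to (2,7). |black|=6
Step 9: on WHITE (2,7): turn R to E, flip to black, move to (2,8). |black|=7
Step 10: on BLACK (2,8): turn L to N, flip to white, move to (1,8). |black|=6
Step 11: on WHITE (1,8): turn R to E, flip to black, move to (1,9). |black|=7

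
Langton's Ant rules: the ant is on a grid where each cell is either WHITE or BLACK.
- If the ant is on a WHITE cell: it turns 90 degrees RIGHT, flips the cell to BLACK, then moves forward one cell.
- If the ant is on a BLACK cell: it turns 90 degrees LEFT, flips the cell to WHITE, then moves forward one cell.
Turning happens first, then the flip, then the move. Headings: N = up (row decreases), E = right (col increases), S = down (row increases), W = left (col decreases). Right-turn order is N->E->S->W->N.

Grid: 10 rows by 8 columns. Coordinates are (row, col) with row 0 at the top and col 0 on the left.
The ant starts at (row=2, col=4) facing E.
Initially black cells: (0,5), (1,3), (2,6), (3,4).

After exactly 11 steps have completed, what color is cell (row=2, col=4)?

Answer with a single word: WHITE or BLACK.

Answer: BLACK

Derivation:
Step 1: on WHITE (2,4): turn R to S, flip to black, move to (3,4). |black|=5
Step 2: on BLACK (3,4): turn L to E, flip to white, move to (3,5). |black|=4
Step 3: on WHITE (3,5): turn R to S, flip to black, move to (4,5). |black|=5
Step 4: on WHITE (4,5): turn R to W, flip to black, move to (4,4). |black|=6
Step 5: on WHITE (4,4): turn R to N, flip to black, move to (3,4). |black|=7
Step 6: on WHITE (3,4): turn R to E, flip to black, move to (3,5). |black|=8
Step 7: on BLACK (3,5): turn L to N, flip to white, move to (2,5). |black|=7
Step 8: on WHITE (2,5): turn R to E, flip to black, move to (2,6). |black|=8
Step 9: on BLACK (2,6): turn L to N, flip to white, move to (1,6). |black|=7
Step 10: on WHITE (1,6): turn R to E, flip to black, move to (1,7). |black|=8
Step 11: on WHITE (1,7): turn R to S, flip to black, move to (2,7). |black|=9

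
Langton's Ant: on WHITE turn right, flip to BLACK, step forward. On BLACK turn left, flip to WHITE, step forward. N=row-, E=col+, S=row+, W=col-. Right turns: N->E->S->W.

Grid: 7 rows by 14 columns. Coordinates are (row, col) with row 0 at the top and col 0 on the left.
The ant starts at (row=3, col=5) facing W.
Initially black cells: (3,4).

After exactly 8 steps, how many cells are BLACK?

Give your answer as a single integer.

Step 1: on WHITE (3,5): turn R to N, flip to black, move to (2,5). |black|=2
Step 2: on WHITE (2,5): turn R to E, flip to black, move to (2,6). |black|=3
Step 3: on WHITE (2,6): turn R to S, flip to black, move to (3,6). |black|=4
Step 4: on WHITE (3,6): turn R to W, flip to black, move to (3,5). |black|=5
Step 5: on BLACK (3,5): turn L to S, flip to white, move to (4,5). |black|=4
Step 6: on WHITE (4,5): turn R to W, flip to black, move to (4,4). |black|=5
Step 7: on WHITE (4,4): turn R to N, flip to black, move to (3,4). |black|=6
Step 8: on BLACK (3,4): turn L to W, flip to white, move to (3,3). |black|=5

Answer: 5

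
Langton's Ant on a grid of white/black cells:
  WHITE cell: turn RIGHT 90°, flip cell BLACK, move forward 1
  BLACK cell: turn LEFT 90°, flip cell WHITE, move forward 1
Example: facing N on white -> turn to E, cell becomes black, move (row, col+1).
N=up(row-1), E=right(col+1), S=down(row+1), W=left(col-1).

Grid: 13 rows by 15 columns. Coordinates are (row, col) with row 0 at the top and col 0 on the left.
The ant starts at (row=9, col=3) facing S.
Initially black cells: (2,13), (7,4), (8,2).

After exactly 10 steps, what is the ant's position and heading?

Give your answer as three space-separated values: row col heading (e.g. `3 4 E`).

Answer: 8 0 N

Derivation:
Step 1: on WHITE (9,3): turn R to W, flip to black, move to (9,2). |black|=4
Step 2: on WHITE (9,2): turn R to N, flip to black, move to (8,2). |black|=5
Step 3: on BLACK (8,2): turn L to W, flip to white, move to (8,1). |black|=4
Step 4: on WHITE (8,1): turn R to N, flip to black, move to (7,1). |black|=5
Step 5: on WHITE (7,1): turn R to E, flip to black, move to (7,2). |black|=6
Step 6: on WHITE (7,2): turn R to S, flip to black, move to (8,2). |black|=7
Step 7: on WHITE (8,2): turn R to W, flip to black, move to (8,1). |black|=8
Step 8: on BLACK (8,1): turn L to S, flip to white, move to (9,1). |black|=7
Step 9: on WHITE (9,1): turn R to W, flip to black, move to (9,0). |black|=8
Step 10: on WHITE (9,0): turn R to N, flip to black, move to (8,0). |black|=9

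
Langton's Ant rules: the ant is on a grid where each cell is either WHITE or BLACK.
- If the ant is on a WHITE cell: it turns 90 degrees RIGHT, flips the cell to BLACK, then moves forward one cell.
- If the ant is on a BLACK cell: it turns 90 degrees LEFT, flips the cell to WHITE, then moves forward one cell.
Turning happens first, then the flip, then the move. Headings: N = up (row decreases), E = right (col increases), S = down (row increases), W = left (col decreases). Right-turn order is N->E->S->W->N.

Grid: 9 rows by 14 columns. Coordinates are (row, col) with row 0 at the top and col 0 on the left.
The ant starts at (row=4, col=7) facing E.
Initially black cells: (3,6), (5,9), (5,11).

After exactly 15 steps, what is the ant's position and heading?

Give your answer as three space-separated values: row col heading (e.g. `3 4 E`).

Step 1: on WHITE (4,7): turn R to S, flip to black, move to (5,7). |black|=4
Step 2: on WHITE (5,7): turn R to W, flip to black, move to (5,6). |black|=5
Step 3: on WHITE (5,6): turn R to N, flip to black, move to (4,6). |black|=6
Step 4: on WHITE (4,6): turn R to E, flip to black, move to (4,7). |black|=7
Step 5: on BLACK (4,7): turn L to N, flip to white, move to (3,7). |black|=6
Step 6: on WHITE (3,7): turn R to E, flip to black, move to (3,8). |black|=7
Step 7: on WHITE (3,8): turn R to S, flip to black, move to (4,8). |black|=8
Step 8: on WHITE (4,8): turn R to W, flip to black, move to (4,7). |black|=9
Step 9: on WHITE (4,7): turn R to N, flip to black, move to (3,7). |black|=10
Step 10: on BLACK (3,7): turn L to W, flip to white, move to (3,6). |black|=9
Step 11: on BLACK (3,6): turn L to S, flip to white, move to (4,6). |black|=8
Step 12: on BLACK (4,6): turn L to E, flip to white, move to (4,7). |black|=7
Step 13: on BLACK (4,7): turn L to N, flip to white, move to (3,7). |black|=6
Step 14: on WHITE (3,7): turn R to E, flip to black, move to (3,8). |black|=7
Step 15: on BLACK (3,8): turn L to N, flip to white, move to (2,8). |black|=6

Answer: 2 8 N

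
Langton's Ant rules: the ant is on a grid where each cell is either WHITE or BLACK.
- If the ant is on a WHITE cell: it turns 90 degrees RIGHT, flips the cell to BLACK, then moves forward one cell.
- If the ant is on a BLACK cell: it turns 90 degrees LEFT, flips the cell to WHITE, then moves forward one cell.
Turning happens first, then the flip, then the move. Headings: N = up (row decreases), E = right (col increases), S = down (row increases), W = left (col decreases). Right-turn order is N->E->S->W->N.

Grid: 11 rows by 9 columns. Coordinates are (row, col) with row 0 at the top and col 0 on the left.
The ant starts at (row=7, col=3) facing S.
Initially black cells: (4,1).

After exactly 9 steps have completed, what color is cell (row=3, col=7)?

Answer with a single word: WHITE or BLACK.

Step 1: on WHITE (7,3): turn R to W, flip to black, move to (7,2). |black|=2
Step 2: on WHITE (7,2): turn R to N, flip to black, move to (6,2). |black|=3
Step 3: on WHITE (6,2): turn R to E, flip to black, move to (6,3). |black|=4
Step 4: on WHITE (6,3): turn R to S, flip to black, move to (7,3). |black|=5
Step 5: on BLACK (7,3): turn L to E, flip to white, move to (7,4). |black|=4
Step 6: on WHITE (7,4): turn R to S, flip to black, move to (8,4). |black|=5
Step 7: on WHITE (8,4): turn R to W, flip to black, move to (8,3). |black|=6
Step 8: on WHITE (8,3): turn R to N, flip to black, move to (7,3). |black|=7
Step 9: on WHITE (7,3): turn R to E, flip to black, move to (7,4). |black|=8

Answer: WHITE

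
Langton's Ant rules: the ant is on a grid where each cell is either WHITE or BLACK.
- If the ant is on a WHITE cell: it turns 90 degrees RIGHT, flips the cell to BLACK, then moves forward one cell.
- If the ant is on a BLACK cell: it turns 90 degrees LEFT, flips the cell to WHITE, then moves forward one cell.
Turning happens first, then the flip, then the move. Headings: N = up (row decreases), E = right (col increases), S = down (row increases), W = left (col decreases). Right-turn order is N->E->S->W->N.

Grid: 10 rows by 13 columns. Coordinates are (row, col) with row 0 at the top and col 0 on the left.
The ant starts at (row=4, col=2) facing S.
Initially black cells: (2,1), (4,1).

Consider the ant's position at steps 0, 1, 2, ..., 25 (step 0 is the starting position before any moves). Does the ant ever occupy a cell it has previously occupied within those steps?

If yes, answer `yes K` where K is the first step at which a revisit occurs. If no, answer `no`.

Answer: yes 5

Derivation:
Step 1: on WHITE (4,2): turn R to W, flip to black, move to (4,1). |black|=3 — new cell
Step 2: on BLACK (4,1): turn L to S, flip to white, move to (5,1). |black|=2 — new cell
Step 3: on WHITE (5,1): turn R to W, flip to black, move to (5,0). |black|=3 — new cell
Step 4: on WHITE (5,0): turn R to N, flip to black, move to (4,0). |black|=4 — new cell
Step 5: on WHITE (4,0): turn R to E, flip to black, move to (4,1). |black|=5 — REVISIT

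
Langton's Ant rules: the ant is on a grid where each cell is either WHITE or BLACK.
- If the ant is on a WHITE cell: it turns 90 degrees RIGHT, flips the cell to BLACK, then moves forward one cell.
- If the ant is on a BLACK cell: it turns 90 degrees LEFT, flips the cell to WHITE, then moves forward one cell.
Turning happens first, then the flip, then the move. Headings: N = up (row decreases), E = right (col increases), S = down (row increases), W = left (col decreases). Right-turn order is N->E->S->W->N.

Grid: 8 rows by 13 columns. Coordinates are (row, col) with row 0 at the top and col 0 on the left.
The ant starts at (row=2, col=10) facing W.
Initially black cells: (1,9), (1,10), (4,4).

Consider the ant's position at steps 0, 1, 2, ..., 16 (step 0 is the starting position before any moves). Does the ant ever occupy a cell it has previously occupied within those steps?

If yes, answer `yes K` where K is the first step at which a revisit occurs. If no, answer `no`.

Answer: yes 6

Derivation:
Step 1: on WHITE (2,10): turn R to N, flip to black, move to (1,10). |black|=4 — new cell
Step 2: on BLACK (1,10): turn L to W, flip to white, move to (1,9). |black|=3 — new cell
Step 3: on BLACK (1,9): turn L to S, flip to white, move to (2,9). |black|=2 — new cell
Step 4: on WHITE (2,9): turn R to W, flip to black, move to (2,8). |black|=3 — new cell
Step 5: on WHITE (2,8): turn R to N, flip to black, move to (1,8). |black|=4 — new cell
Step 6: on WHITE (1,8): turn R to E, flip to black, move to (1,9). |black|=5 — REVISIT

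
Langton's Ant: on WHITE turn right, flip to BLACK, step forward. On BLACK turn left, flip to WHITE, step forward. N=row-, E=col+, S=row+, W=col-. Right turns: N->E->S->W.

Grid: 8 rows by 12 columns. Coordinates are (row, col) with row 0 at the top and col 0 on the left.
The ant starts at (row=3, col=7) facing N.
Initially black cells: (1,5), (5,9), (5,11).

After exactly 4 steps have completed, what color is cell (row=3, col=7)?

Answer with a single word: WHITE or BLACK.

Answer: BLACK

Derivation:
Step 1: on WHITE (3,7): turn R to E, flip to black, move to (3,8). |black|=4
Step 2: on WHITE (3,8): turn R to S, flip to black, move to (4,8). |black|=5
Step 3: on WHITE (4,8): turn R to W, flip to black, move to (4,7). |black|=6
Step 4: on WHITE (4,7): turn R to N, flip to black, move to (3,7). |black|=7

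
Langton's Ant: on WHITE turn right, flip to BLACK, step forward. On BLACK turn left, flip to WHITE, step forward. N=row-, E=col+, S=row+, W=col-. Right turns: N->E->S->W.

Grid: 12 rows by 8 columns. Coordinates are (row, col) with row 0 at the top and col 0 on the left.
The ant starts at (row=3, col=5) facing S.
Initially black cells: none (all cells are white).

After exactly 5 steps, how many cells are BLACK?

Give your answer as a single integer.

Step 1: on WHITE (3,5): turn R to W, flip to black, move to (3,4). |black|=1
Step 2: on WHITE (3,4): turn R to N, flip to black, move to (2,4). |black|=2
Step 3: on WHITE (2,4): turn R to E, flip to black, move to (2,5). |black|=3
Step 4: on WHITE (2,5): turn R to S, flip to black, move to (3,5). |black|=4
Step 5: on BLACK (3,5): turn L to E, flip to white, move to (3,6). |black|=3

Answer: 3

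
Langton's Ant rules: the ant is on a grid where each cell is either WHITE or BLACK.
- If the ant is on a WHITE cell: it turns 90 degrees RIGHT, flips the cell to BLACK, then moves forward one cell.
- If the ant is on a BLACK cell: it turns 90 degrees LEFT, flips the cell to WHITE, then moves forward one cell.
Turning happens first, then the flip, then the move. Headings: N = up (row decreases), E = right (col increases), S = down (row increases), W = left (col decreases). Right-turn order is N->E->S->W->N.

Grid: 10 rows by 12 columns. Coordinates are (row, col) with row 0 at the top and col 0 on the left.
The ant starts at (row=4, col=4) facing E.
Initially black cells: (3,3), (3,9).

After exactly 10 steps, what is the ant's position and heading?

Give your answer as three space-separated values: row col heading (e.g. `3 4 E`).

Answer: 3 3 W

Derivation:
Step 1: on WHITE (4,4): turn R to S, flip to black, move to (5,4). |black|=3
Step 2: on WHITE (5,4): turn R to W, flip to black, move to (5,3). |black|=4
Step 3: on WHITE (5,3): turn R to N, flip to black, move to (4,3). |black|=5
Step 4: on WHITE (4,3): turn R to E, flip to black, move to (4,4). |black|=6
Step 5: on BLACK (4,4): turn L to N, flip to white, move to (3,4). |black|=5
Step 6: on WHITE (3,4): turn R to E, flip to black, move to (3,5). |black|=6
Step 7: on WHITE (3,5): turn R to S, flip to black, move to (4,5). |black|=7
Step 8: on WHITE (4,5): turn R to W, flip to black, move to (4,4). |black|=8
Step 9: on WHITE (4,4): turn R to N, flip to black, move to (3,4). |black|=9
Step 10: on BLACK (3,4): turn L to W, flip to white, move to (3,3). |black|=8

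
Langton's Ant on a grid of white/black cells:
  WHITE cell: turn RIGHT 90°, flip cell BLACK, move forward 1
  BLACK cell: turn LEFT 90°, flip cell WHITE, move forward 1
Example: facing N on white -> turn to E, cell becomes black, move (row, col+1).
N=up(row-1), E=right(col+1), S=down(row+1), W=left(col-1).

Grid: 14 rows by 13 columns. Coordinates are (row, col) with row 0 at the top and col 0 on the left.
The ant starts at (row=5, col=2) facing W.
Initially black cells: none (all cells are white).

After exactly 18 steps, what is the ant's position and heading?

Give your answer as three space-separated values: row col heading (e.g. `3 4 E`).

Step 1: on WHITE (5,2): turn R to N, flip to black, move to (4,2). |black|=1
Step 2: on WHITE (4,2): turn R to E, flip to black, move to (4,3). |black|=2
Step 3: on WHITE (4,3): turn R to S, flip to black, move to (5,3). |black|=3
Step 4: on WHITE (5,3): turn R to W, flip to black, move to (5,2). |black|=4
Step 5: on BLACK (5,2): turn L to S, flip to white, move to (6,2). |black|=3
Step 6: on WHITE (6,2): turn R to W, flip to black, move to (6,1). |black|=4
Step 7: on WHITE (6,1): turn R to N, flip to black, move to (5,1). |black|=5
Step 8: on WHITE (5,1): turn R to E, flip to black, move to (5,2). |black|=6
Step 9: on WHITE (5,2): turn R to S, flip to black, move to (6,2). |black|=7
Step 10: on BLACK (6,2): turn L to E, flip to white, move to (6,3). |black|=6
Step 11: on WHITE (6,3): turn R to S, flip to black, move to (7,3). |black|=7
Step 12: on WHITE (7,3): turn R to W, flip to black, move to (7,2). |black|=8
Step 13: on WHITE (7,2): turn R to N, flip to black, move to (6,2). |black|=9
Step 14: on WHITE (6,2): turn R to E, flip to black, move to (6,3). |black|=10
Step 15: on BLACK (6,3): turn L to N, flip to white, move to (5,3). |black|=9
Step 16: on BLACK (5,3): turn L to W, flip to white, move to (5,2). |black|=8
Step 17: on BLACK (5,2): turn L to S, flip to white, move to (6,2). |black|=7
Step 18: on BLACK (6,2): turn L to E, flip to white, move to (6,3). |black|=6

Answer: 6 3 E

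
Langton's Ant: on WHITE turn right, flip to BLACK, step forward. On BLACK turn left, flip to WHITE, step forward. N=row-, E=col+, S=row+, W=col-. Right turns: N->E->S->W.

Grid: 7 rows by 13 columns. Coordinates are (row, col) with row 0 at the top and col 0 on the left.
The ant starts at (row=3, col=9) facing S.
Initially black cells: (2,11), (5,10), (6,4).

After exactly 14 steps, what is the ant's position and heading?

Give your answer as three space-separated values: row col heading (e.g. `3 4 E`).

Step 1: on WHITE (3,9): turn R to W, flip to black, move to (3,8). |black|=4
Step 2: on WHITE (3,8): turn R to N, flip to black, move to (2,8). |black|=5
Step 3: on WHITE (2,8): turn R to E, flip to black, move to (2,9). |black|=6
Step 4: on WHITE (2,9): turn R to S, flip to black, move to (3,9). |black|=7
Step 5: on BLACK (3,9): turn L to E, flip to white, move to (3,10). |black|=6
Step 6: on WHITE (3,10): turn R to S, flip to black, move to (4,10). |black|=7
Step 7: on WHITE (4,10): turn R to W, flip to black, move to (4,9). |black|=8
Step 8: on WHITE (4,9): turn R to N, flip to black, move to (3,9). |black|=9
Step 9: on WHITE (3,9): turn R to E, flip to black, move to (3,10). |black|=10
Step 10: on BLACK (3,10): turn L to N, flip to white, move to (2,10). |black|=9
Step 11: on WHITE (2,10): turn R to E, flip to black, move to (2,11). |black|=10
Step 12: on BLACK (2,11): turn L to N, flip to white, move to (1,11). |black|=9
Step 13: on WHITE (1,11): turn R to E, flip to black, move to (1,12). |black|=10
Step 14: on WHITE (1,12): turn R to S, flip to black, move to (2,12). |black|=11

Answer: 2 12 S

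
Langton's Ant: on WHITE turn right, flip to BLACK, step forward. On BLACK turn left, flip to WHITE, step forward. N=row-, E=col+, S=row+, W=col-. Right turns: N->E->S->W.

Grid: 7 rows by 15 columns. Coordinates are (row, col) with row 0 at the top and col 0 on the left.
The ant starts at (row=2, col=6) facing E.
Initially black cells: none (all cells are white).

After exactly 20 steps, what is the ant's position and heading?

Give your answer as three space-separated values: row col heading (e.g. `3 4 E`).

Answer: 0 4 W

Derivation:
Step 1: on WHITE (2,6): turn R to S, flip to black, move to (3,6). |black|=1
Step 2: on WHITE (3,6): turn R to W, flip to black, move to (3,5). |black|=2
Step 3: on WHITE (3,5): turn R to N, flip to black, move to (2,5). |black|=3
Step 4: on WHITE (2,5): turn R to E, flip to black, move to (2,6). |black|=4
Step 5: on BLACK (2,6): turn L to N, flip to white, move to (1,6). |black|=3
Step 6: on WHITE (1,6): turn R to E, flip to black, move to (1,7). |black|=4
Step 7: on WHITE (1,7): turn R to S, flip to black, move to (2,7). |black|=5
Step 8: on WHITE (2,7): turn R to W, flip to black, move to (2,6). |black|=6
Step 9: on WHITE (2,6): turn R to N, flip to black, move to (1,6). |black|=7
Step 10: on BLACK (1,6): turn L to W, flip to white, move to (1,5). |black|=6
Step 11: on WHITE (1,5): turn R to N, flip to black, move to (0,5). |black|=7
Step 12: on WHITE (0,5): turn R to E, flip to black, move to (0,6). |black|=8
Step 13: on WHITE (0,6): turn R to S, flip to black, move to (1,6). |black|=9
Step 14: on WHITE (1,6): turn R to W, flip to black, move to (1,5). |black|=10
Step 15: on BLACK (1,5): turn L to S, flip to white, move to (2,5). |black|=9
Step 16: on BLACK (2,5): turn L to E, flip to white, move to (2,6). |black|=8
Step 17: on BLACK (2,6): turn L to N, flip to white, move to (1,6). |black|=7
Step 18: on BLACK (1,6): turn L to W, flip to white, move to (1,5). |black|=6
Step 19: on WHITE (1,5): turn R to N, flip to black, move to (0,5). |black|=7
Step 20: on BLACK (0,5): turn L to W, flip to white, move to (0,4). |black|=6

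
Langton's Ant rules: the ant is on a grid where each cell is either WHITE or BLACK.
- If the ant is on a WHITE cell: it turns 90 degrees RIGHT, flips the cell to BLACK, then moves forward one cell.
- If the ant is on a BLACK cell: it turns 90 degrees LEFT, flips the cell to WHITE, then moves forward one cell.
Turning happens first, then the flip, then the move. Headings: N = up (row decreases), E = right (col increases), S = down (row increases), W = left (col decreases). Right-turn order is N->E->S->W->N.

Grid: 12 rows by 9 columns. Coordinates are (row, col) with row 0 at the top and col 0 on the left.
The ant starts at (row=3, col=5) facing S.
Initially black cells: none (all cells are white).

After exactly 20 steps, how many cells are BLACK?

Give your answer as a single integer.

Step 1: on WHITE (3,5): turn R to W, flip to black, move to (3,4). |black|=1
Step 2: on WHITE (3,4): turn R to N, flip to black, move to (2,4). |black|=2
Step 3: on WHITE (2,4): turn R to E, flip to black, move to (2,5). |black|=3
Step 4: on WHITE (2,5): turn R to S, flip to black, move to (3,5). |black|=4
Step 5: on BLACK (3,5): turn L to E, flip to white, move to (3,6). |black|=3
Step 6: on WHITE (3,6): turn R to S, flip to black, move to (4,6). |black|=4
Step 7: on WHITE (4,6): turn R to W, flip to black, move to (4,5). |black|=5
Step 8: on WHITE (4,5): turn R to N, flip to black, move to (3,5). |black|=6
Step 9: on WHITE (3,5): turn R to E, flip to black, move to (3,6). |black|=7
Step 10: on BLACK (3,6): turn L to N, flip to white, move to (2,6). |black|=6
Step 11: on WHITE (2,6): turn R to E, flip to black, move to (2,7). |black|=7
Step 12: on WHITE (2,7): turn R to S, flip to black, move to (3,7). |black|=8
Step 13: on WHITE (3,7): turn R to W, flip to black, move to (3,6). |black|=9
Step 14: on WHITE (3,6): turn R to N, flip to black, move to (2,6). |black|=10
Step 15: on BLACK (2,6): turn L to W, flip to white, move to (2,5). |black|=9
Step 16: on BLACK (2,5): turn L to S, flip to white, move to (3,5). |black|=8
Step 17: on BLACK (3,5): turn L to E, flip to white, move to (3,6). |black|=7
Step 18: on BLACK (3,6): turn L to N, flip to white, move to (2,6). |black|=6
Step 19: on WHITE (2,6): turn R to E, flip to black, move to (2,7). |black|=7
Step 20: on BLACK (2,7): turn L to N, flip to white, move to (1,7). |black|=6

Answer: 6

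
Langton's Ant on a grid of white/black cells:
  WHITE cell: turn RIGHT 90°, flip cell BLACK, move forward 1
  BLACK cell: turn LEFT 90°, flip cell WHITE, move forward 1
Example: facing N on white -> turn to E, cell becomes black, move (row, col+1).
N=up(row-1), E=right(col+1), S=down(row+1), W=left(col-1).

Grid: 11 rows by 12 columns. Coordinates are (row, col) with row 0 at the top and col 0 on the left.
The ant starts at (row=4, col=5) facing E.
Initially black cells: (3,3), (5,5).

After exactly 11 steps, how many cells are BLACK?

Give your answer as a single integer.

Step 1: on WHITE (4,5): turn R to S, flip to black, move to (5,5). |black|=3
Step 2: on BLACK (5,5): turn L to E, flip to white, move to (5,6). |black|=2
Step 3: on WHITE (5,6): turn R to S, flip to black, move to (6,6). |black|=3
Step 4: on WHITE (6,6): turn R to W, flip to black, move to (6,5). |black|=4
Step 5: on WHITE (6,5): turn R to N, flip to black, move to (5,5). |black|=5
Step 6: on WHITE (5,5): turn R to E, flip to black, move to (5,6). |black|=6
Step 7: on BLACK (5,6): turn L to N, flip to white, move to (4,6). |black|=5
Step 8: on WHITE (4,6): turn R to E, flip to black, move to (4,7). |black|=6
Step 9: on WHITE (4,7): turn R to S, flip to black, move to (5,7). |black|=7
Step 10: on WHITE (5,7): turn R to W, flip to black, move to (5,6). |black|=8
Step 11: on WHITE (5,6): turn R to N, flip to black, move to (4,6). |black|=9

Answer: 9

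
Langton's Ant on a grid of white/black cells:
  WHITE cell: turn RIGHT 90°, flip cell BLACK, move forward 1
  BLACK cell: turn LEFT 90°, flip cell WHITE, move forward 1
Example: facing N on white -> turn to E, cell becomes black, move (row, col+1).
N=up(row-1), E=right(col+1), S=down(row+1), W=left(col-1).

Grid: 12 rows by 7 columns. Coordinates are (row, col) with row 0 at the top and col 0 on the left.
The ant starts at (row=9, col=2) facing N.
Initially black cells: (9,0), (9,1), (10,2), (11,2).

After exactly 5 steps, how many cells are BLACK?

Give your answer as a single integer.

Step 1: on WHITE (9,2): turn R to E, flip to black, move to (9,3). |black|=5
Step 2: on WHITE (9,3): turn R to S, flip to black, move to (10,3). |black|=6
Step 3: on WHITE (10,3): turn R to W, flip to black, move to (10,2). |black|=7
Step 4: on BLACK (10,2): turn L to S, flip to white, move to (11,2). |black|=6
Step 5: on BLACK (11,2): turn L to E, flip to white, move to (11,3). |black|=5

Answer: 5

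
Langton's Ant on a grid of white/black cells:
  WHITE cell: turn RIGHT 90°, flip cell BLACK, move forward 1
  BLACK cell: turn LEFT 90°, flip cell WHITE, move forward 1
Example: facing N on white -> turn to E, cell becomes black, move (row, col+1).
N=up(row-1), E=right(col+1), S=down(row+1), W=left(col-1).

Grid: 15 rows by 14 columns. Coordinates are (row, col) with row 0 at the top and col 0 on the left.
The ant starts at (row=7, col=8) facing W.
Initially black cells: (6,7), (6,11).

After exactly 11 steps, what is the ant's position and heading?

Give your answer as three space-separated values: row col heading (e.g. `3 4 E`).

Step 1: on WHITE (7,8): turn R to N, flip to black, move to (6,8). |black|=3
Step 2: on WHITE (6,8): turn R to E, flip to black, move to (6,9). |black|=4
Step 3: on WHITE (6,9): turn R to S, flip to black, move to (7,9). |black|=5
Step 4: on WHITE (7,9): turn R to W, flip to black, move to (7,8). |black|=6
Step 5: on BLACK (7,8): turn L to S, flip to white, move to (8,8). |black|=5
Step 6: on WHITE (8,8): turn R to W, flip to black, move to (8,7). |black|=6
Step 7: on WHITE (8,7): turn R to N, flip to black, move to (7,7). |black|=7
Step 8: on WHITE (7,7): turn R to E, flip to black, move to (7,8). |black|=8
Step 9: on WHITE (7,8): turn R to S, flip to black, move to (8,8). |black|=9
Step 10: on BLACK (8,8): turn L to E, flip to white, move to (8,9). |black|=8
Step 11: on WHITE (8,9): turn R to S, flip to black, move to (9,9). |black|=9

Answer: 9 9 S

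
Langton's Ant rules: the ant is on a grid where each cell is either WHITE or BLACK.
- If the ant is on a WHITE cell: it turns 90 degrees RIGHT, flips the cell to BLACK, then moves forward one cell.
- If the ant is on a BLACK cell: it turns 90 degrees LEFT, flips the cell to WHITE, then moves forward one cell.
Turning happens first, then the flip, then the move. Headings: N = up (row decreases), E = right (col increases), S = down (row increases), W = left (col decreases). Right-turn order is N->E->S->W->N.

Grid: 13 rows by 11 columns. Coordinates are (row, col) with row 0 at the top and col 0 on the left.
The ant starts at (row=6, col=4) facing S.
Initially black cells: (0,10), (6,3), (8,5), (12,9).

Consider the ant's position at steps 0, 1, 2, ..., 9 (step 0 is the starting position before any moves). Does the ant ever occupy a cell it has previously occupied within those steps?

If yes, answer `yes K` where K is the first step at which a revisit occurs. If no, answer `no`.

Answer: yes 5

Derivation:
Step 1: on WHITE (6,4): turn R to W, flip to black, move to (6,3). |black|=5 — new cell
Step 2: on BLACK (6,3): turn L to S, flip to white, move to (7,3). |black|=4 — new cell
Step 3: on WHITE (7,3): turn R to W, flip to black, move to (7,2). |black|=5 — new cell
Step 4: on WHITE (7,2): turn R to N, flip to black, move to (6,2). |black|=6 — new cell
Step 5: on WHITE (6,2): turn R to E, flip to black, move to (6,3). |black|=7 — REVISIT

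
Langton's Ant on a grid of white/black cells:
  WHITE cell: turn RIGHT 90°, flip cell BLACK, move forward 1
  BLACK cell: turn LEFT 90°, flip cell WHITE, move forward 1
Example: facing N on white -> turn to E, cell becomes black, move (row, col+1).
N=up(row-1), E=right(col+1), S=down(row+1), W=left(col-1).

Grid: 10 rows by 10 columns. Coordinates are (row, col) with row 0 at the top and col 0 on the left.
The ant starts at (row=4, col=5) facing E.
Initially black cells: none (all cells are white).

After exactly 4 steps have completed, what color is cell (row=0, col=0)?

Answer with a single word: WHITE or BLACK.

Answer: WHITE

Derivation:
Step 1: on WHITE (4,5): turn R to S, flip to black, move to (5,5). |black|=1
Step 2: on WHITE (5,5): turn R to W, flip to black, move to (5,4). |black|=2
Step 3: on WHITE (5,4): turn R to N, flip to black, move to (4,4). |black|=3
Step 4: on WHITE (4,4): turn R to E, flip to black, move to (4,5). |black|=4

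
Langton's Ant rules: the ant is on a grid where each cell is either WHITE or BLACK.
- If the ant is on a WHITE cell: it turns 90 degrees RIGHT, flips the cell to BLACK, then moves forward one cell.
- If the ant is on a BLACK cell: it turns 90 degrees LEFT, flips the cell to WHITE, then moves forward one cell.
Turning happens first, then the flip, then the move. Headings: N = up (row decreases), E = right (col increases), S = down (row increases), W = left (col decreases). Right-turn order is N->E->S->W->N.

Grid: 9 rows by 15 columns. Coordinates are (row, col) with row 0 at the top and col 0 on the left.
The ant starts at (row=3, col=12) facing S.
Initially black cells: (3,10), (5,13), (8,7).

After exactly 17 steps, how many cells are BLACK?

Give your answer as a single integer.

Step 1: on WHITE (3,12): turn R to W, flip to black, move to (3,11). |black|=4
Step 2: on WHITE (3,11): turn R to N, flip to black, move to (2,11). |black|=5
Step 3: on WHITE (2,11): turn R to E, flip to black, move to (2,12). |black|=6
Step 4: on WHITE (2,12): turn R to S, flip to black, move to (3,12). |black|=7
Step 5: on BLACK (3,12): turn L to E, flip to white, move to (3,13). |black|=6
Step 6: on WHITE (3,13): turn R to S, flip to black, move to (4,13). |black|=7
Step 7: on WHITE (4,13): turn R to W, flip to black, move to (4,12). |black|=8
Step 8: on WHITE (4,12): turn R to N, flip to black, move to (3,12). |black|=9
Step 9: on WHITE (3,12): turn R to E, flip to black, move to (3,13). |black|=10
Step 10: on BLACK (3,13): turn L to N, flip to white, move to (2,13). |black|=9
Step 11: on WHITE (2,13): turn R to E, flip to black, move to (2,14). |black|=10
Step 12: on WHITE (2,14): turn R to S, flip to black, move to (3,14). |black|=11
Step 13: on WHITE (3,14): turn R to W, flip to black, move to (3,13). |black|=12
Step 14: on WHITE (3,13): turn R to N, flip to black, move to (2,13). |black|=13
Step 15: on BLACK (2,13): turn L to W, flip to white, move to (2,12). |black|=12
Step 16: on BLACK (2,12): turn L to S, flip to white, move to (3,12). |black|=11
Step 17: on BLACK (3,12): turn L to E, flip to white, move to (3,13). |black|=10

Answer: 10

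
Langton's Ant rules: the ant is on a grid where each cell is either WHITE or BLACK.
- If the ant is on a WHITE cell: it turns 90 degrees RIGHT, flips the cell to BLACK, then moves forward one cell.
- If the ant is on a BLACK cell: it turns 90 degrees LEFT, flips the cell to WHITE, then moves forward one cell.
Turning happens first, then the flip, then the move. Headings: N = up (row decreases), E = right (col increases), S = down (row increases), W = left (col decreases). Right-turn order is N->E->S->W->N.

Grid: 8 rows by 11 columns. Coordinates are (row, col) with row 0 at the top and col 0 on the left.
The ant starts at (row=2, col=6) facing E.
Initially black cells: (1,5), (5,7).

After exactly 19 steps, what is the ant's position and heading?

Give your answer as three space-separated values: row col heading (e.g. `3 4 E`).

Answer: 0 7 N

Derivation:
Step 1: on WHITE (2,6): turn R to S, flip to black, move to (3,6). |black|=3
Step 2: on WHITE (3,6): turn R to W, flip to black, move to (3,5). |black|=4
Step 3: on WHITE (3,5): turn R to N, flip to black, move to (2,5). |black|=5
Step 4: on WHITE (2,5): turn R to E, flip to black, move to (2,6). |black|=6
Step 5: on BLACK (2,6): turn L to N, flip to white, move to (1,6). |black|=5
Step 6: on WHITE (1,6): turn R to E, flip to black, move to (1,7). |black|=6
Step 7: on WHITE (1,7): turn R to S, flip to black, move to (2,7). |black|=7
Step 8: on WHITE (2,7): turn R to W, flip to black, move to (2,6). |black|=8
Step 9: on WHITE (2,6): turn R to N, flip to black, move to (1,6). |black|=9
Step 10: on BLACK (1,6): turn L to W, flip to white, move to (1,5). |black|=8
Step 11: on BLACK (1,5): turn L to S, flip to white, move to (2,5). |black|=7
Step 12: on BLACK (2,5): turn L to E, flip to white, move to (2,6). |black|=6
Step 13: on BLACK (2,6): turn L to N, flip to white, move to (1,6). |black|=5
Step 14: on WHITE (1,6): turn R to E, flip to black, move to (1,7). |black|=6
Step 15: on BLACK (1,7): turn L to N, flip to white, move to (0,7). |black|=5
Step 16: on WHITE (0,7): turn R to E, flip to black, move to (0,8). |black|=6
Step 17: on WHITE (0,8): turn R to S, flip to black, move to (1,8). |black|=7
Step 18: on WHITE (1,8): turn R to W, flip to black, move to (1,7). |black|=8
Step 19: on WHITE (1,7): turn R to N, flip to black, move to (0,7). |black|=9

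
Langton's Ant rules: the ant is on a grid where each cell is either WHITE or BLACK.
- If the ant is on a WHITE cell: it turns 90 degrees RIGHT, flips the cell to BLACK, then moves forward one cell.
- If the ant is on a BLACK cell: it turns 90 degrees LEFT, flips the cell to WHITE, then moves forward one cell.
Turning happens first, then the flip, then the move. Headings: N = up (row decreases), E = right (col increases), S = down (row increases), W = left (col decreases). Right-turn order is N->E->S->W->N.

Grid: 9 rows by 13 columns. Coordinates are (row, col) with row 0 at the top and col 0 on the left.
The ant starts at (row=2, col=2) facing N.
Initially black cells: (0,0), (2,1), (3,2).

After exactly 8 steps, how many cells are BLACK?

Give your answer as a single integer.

Answer: 9

Derivation:
Step 1: on WHITE (2,2): turn R to E, flip to black, move to (2,3). |black|=4
Step 2: on WHITE (2,3): turn R to S, flip to black, move to (3,3). |black|=5
Step 3: on WHITE (3,3): turn R to W, flip to black, move to (3,2). |black|=6
Step 4: on BLACK (3,2): turn L to S, flip to white, move to (4,2). |black|=5
Step 5: on WHITE (4,2): turn R to W, flip to black, move to (4,1). |black|=6
Step 6: on WHITE (4,1): turn R to N, flip to black, move to (3,1). |black|=7
Step 7: on WHITE (3,1): turn R to E, flip to black, move to (3,2). |black|=8
Step 8: on WHITE (3,2): turn R to S, flip to black, move to (4,2). |black|=9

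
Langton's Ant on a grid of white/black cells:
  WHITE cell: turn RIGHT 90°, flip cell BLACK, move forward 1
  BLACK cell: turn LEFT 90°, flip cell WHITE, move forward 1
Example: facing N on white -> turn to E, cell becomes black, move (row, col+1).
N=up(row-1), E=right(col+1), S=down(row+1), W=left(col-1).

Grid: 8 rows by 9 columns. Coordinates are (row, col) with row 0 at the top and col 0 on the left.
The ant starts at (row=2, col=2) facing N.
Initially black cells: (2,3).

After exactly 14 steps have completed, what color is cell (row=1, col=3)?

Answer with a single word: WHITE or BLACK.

Step 1: on WHITE (2,2): turn R to E, flip to black, move to (2,3). |black|=2
Step 2: on BLACK (2,3): turn L to N, flip to white, move to (1,3). |black|=1
Step 3: on WHITE (1,3): turn R to E, flip to black, move to (1,4). |black|=2
Step 4: on WHITE (1,4): turn R to S, flip to black, move to (2,4). |black|=3
Step 5: on WHITE (2,4): turn R to W, flip to black, move to (2,3). |black|=4
Step 6: on WHITE (2,3): turn R to N, flip to black, move to (1,3). |black|=5
Step 7: on BLACK (1,3): turn L to W, flip to white, move to (1,2). |black|=4
Step 8: on WHITE (1,2): turn R to N, flip to black, move to (0,2). |black|=5
Step 9: on WHITE (0,2): turn R to E, flip to black, move to (0,3). |black|=6
Step 10: on WHITE (0,3): turn R to S, flip to black, move to (1,3). |black|=7
Step 11: on WHITE (1,3): turn R to W, flip to black, move to (1,2). |black|=8
Step 12: on BLACK (1,2): turn L to S, flip to white, move to (2,2). |black|=7
Step 13: on BLACK (2,2): turn L to E, flip to white, move to (2,3). |black|=6
Step 14: on BLACK (2,3): turn L to N, flip to white, move to (1,3). |black|=5

Answer: BLACK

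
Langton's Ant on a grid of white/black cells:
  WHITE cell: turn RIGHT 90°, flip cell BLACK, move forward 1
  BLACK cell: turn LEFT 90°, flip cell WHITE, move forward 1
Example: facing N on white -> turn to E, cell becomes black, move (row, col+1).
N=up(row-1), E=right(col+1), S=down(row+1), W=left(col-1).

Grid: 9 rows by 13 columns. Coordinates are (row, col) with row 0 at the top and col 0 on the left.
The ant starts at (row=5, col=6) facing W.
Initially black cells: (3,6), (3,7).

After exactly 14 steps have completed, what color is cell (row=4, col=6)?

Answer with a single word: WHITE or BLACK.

Step 1: on WHITE (5,6): turn R to N, flip to black, move to (4,6). |black|=3
Step 2: on WHITE (4,6): turn R to E, flip to black, move to (4,7). |black|=4
Step 3: on WHITE (4,7): turn R to S, flip to black, move to (5,7). |black|=5
Step 4: on WHITE (5,7): turn R to W, flip to black, move to (5,6). |black|=6
Step 5: on BLACK (5,6): turn L to S, flip to white, move to (6,6). |black|=5
Step 6: on WHITE (6,6): turn R to W, flip to black, move to (6,5). |black|=6
Step 7: on WHITE (6,5): turn R to N, flip to black, move to (5,5). |black|=7
Step 8: on WHITE (5,5): turn R to E, flip to black, move to (5,6). |black|=8
Step 9: on WHITE (5,6): turn R to S, flip to black, move to (6,6). |black|=9
Step 10: on BLACK (6,6): turn L to E, flip to white, move to (6,7). |black|=8
Step 11: on WHITE (6,7): turn R to S, flip to black, move to (7,7). |black|=9
Step 12: on WHITE (7,7): turn R to W, flip to black, move to (7,6). |black|=10
Step 13: on WHITE (7,6): turn R to N, flip to black, move to (6,6). |black|=11
Step 14: on WHITE (6,6): turn R to E, flip to black, move to (6,7). |black|=12

Answer: BLACK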